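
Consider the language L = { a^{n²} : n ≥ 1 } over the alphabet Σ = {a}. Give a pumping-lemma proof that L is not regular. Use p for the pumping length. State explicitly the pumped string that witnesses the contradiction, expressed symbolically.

a^{p²+k}

Toward a contradiction, assume L is regular with pumping length p.
Take w = a^{p²} ∈ L with |w| = p² ≥ p.
By the pumping lemma, w = xyz with |xy| ≤ p and |y| ≥ 1.
Then y = a^k for some k with 1 ≤ k ≤ p.
Pump with i = 2: xy^2z = a^{p²+k}. Since 1 ≤ k ≤ p, p² < p²+k ≤ p²+p < (p+1)², so p²+k lies strictly between consecutive squares and is not a perfect square. So xy^2z ∉ L.
Contradiction. Therefore L is not regular.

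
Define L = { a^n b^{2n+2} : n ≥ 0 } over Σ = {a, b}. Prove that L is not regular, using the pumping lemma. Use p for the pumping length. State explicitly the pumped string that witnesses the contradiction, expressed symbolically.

a^{p+k} b^{2p+2}

Assume L is regular; let p be its pumping constant.
Let w = a^p b^{2p+2} ∈ L; note |w| = 3p+2 ≥ p.
By the pumping lemma, w = xyz with |xy| ≤ p and y is nonempty.
Since the first p symbols of w are all a's and |xy| ≤ p, y lies entirely in the leading a-block: y = a^k for some k with 1 ≤ k ≤ p.
Pump with i = 2: xy^2z = a^{p+k} b^{2p+2}. For this to lie in L we would need 2p+2 = 2(p+k)+2, which forces k = 0. But k ≥ 1, so xy^2z ∉ L.
This contradicts the pumping lemma, so L is not regular.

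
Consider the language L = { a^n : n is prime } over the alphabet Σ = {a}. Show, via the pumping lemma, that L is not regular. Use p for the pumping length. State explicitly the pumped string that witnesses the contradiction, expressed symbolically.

Suppose for contradiction that L is regular, and let p be the pumping length.
Let q be a prime with q ≥ p+2 (infinitely many primes exist), and take w = a^q ∈ L with |w| = q ≥ p.
By the pumping lemma, w = xyz with |xy| ≤ p and |y| ≥ 1.
Then y = a^k for some k with 1 ≤ k ≤ p.
Since 1 ≤ k ≤ p, |xz| = q-k. Pump with i = q+1: |xy^{q+1}z| = (q-k)+(q+1)k = q+qk = q(1+k), which is composite (both factors ≥ 2). So xy^{q+1}z = a^{q(1+k)} ∉ L.
Contradiction. Therefore L is not regular.

a^{q(1+k)}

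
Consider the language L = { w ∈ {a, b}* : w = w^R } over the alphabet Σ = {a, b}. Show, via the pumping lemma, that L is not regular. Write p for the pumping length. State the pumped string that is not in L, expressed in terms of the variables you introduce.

a^{p+k} b a^p

Assume L is regular. Let p be the pumping length given by the pumping lemma.
Take w = a^p b a^p, a palindrome of length 2p+1 ≥ p.
By the pumping lemma, w = xyz with |xy| ≤ p and |y| > 0.
Since the first p symbols of w are all a's and |xy| ≤ p, y lies entirely in the leading a-block: y = a^k for some k with 1 ≤ k ≤ p.
Pump with i = 2: xy^2z = a^{p+k} b a^p. Its reverse is a^p b a^{p+k}, which differs from xy^2z since k ≥ 1. So xy^2z is not a palindrome and xy^2z ∉ L.
This is a contradiction; hence L is not regular.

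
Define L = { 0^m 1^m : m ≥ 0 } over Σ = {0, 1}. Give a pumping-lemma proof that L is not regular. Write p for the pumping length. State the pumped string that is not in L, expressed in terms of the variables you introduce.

0^{p+k} 1^p

Assume L is regular. Let p be the pumping length given by the pumping lemma.
Let w = 0^p 1^p ∈ L; note |w| = 2p ≥ p.
The pumping lemma gives a decomposition w = xyz where |xy| ≤ p and y is nonempty.
Because |xy| ≤ p and w begins with p copies of 0, we have y = 0^k with 1 ≤ k ≤ p.
Pump with i = 2: xy^2z = 0^{p+k} 1^p. For this to lie in L we would need p = p+k, which forces k = 0. But k ≥ 1, so xy^2z ∉ L.
Contradiction. Therefore L is not regular.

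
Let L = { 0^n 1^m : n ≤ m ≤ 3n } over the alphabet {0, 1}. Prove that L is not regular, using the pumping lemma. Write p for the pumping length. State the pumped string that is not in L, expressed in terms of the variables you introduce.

0^{p+k} 1^p

Suppose for contradiction that L is regular, and let p be the pumping length.
Take w = 0^p 1^p ∈ L (since p ≤ p ≤ 3p), with |w| = 2p ≥ p.
By the pumping lemma, w = xyz with |xy| ≤ p and y is nonempty.
Since the first p symbols of w are all 0's and |xy| ≤ p, y lies entirely in the leading 0-block: y = 0^k for some k with 1 ≤ k ≤ p.
Pump with i = 2: xy^2z = 0^{p+k} 1^p. Now n = p+k > p = m, so the condition n ≤ m fails. Thus xy^2z ∉ L.
This is a contradiction; hence L is not regular.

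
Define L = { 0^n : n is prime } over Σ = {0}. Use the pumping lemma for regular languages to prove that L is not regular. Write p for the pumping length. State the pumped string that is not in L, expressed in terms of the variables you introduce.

Assume L is regular. Let p be the pumping length given by the pumping lemma.
Let q be a prime with q ≥ p+2 (infinitely many primes exist), and take w = 0^q ∈ L with |w| = q ≥ p.
By the pumping lemma, w = xyz with |xy| ≤ p and |y| > 0.
Then y = 0^k for some k with 1 ≤ k ≤ p.
Since 1 ≤ k ≤ p, |xz| = q-k. Pump with i = q+1: |xy^{q+1}z| = (q-k)+(q+1)k = q+qk = q(1+k), which is composite (both factors ≥ 2). So xy^{q+1}z = 0^{q(1+k)} ∉ L.
This contradicts the pumping lemma, so L is not regular.

0^{q(1+k)}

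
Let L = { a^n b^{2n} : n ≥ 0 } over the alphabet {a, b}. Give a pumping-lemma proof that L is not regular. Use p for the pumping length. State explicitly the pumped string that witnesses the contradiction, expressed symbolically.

Toward a contradiction, assume L is regular with pumping length p.
Let w = a^p b^{2p} ∈ L; note |w| = 3p ≥ p.
The pumping lemma gives a decomposition w = xyz where |xy| ≤ p and y is nonempty.
Because |xy| ≤ p and w begins with p copies of a, we have y = a^k with 1 ≤ k ≤ p.
Pump with i = 2: xy^2z = a^{p+k} b^{2p}. For this to lie in L we would need 2p = 2(p+k), which forces k = 0. But k ≥ 1, so xy^2z ∉ L.
This is a contradiction; hence L is not regular.

a^{p+k} b^{2p}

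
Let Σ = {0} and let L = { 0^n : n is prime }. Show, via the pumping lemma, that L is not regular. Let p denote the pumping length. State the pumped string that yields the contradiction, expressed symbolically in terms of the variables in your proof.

0^{q(1+k)}

Suppose for contradiction that L is regular, and let p be the pumping length.
Let q be a prime with q ≥ p+2 (infinitely many primes exist), and take w = 0^q ∈ L with |w| = q ≥ p.
The pumping lemma gives a decomposition w = xyz where |xy| ≤ p and |y| ≥ 1.
Then y = 0^k for some k with 1 ≤ k ≤ p.
Since 1 ≤ k ≤ p, |xz| = q-k. Pump with i = q+1: |xy^{q+1}z| = (q-k)+(q+1)k = q+qk = q(1+k), which is composite (both factors ≥ 2). So xy^{q+1}z = 0^{q(1+k)} ∉ L.
This contradicts the pumping lemma, so L is not regular.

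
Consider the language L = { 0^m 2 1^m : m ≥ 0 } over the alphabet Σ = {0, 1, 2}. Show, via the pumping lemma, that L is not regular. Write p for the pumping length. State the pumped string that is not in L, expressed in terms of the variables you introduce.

Assume L is regular; let p be its pumping constant.
Take w = 0^p 2 1^p ∈ L with |w| = 2p+1 ≥ p.
By the pumping lemma, w = xyz with |xy| ≤ p and y is nonempty.
The first p characters of w are 0's, so xy (and hence y) consists only of 0's. Write y = 0^k, 1 ≤ k ≤ p.
Pump with i = 2: xy^2z = 0^{p+k} 2 1^p, which would require p+k = p. But k ≥ 1, so xy^2z ∉ L.
Contradiction. Therefore L is not regular.

0^{p+k} 2 1^p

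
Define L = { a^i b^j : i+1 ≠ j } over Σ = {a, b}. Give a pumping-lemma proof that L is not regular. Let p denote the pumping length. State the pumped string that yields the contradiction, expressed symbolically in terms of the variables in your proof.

Suppose for contradiction that L is regular, and let p be the pumping length.
Choose w = a^p b^{p+p!+1}. Since p ≠ (p+p!+1)-1 = p+p!, w ∈ L; and |w| ≥ p.
The pumping lemma gives a decomposition w = xyz where |xy| ≤ p and |y| > 0.
Since the first p symbols of w are all a's and |xy| ≤ p, y lies entirely in the leading a-block: y = a^k for some k with 1 ≤ k ≤ p.
Since 1 ≤ k ≤ p, k divides p!; set t = 1 + p!/k. Then xy^t z has p + (p!/k)·k = p + p! copies of a. Now the a-count is p+p! and (b-count)-1 = (p+p!+1)-1 = p+p!, so i+1 ≠ j fails. So xy^t z = a^{p+p!} b^{p+p!+1} ∉ L.
This contradicts the pumping lemma, so L is not regular.

a^{p+p!} b^{p+p!+1}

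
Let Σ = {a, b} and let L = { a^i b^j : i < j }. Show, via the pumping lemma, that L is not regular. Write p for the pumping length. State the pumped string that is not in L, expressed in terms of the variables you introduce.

Assume L is regular. Let p be the pumping length given by the pumping lemma.
Choose w = a^p b^{p+1} ∈ L, with |w| = 2p+1 ≥ p.
By the pumping lemma, w = xyz with |xy| ≤ p and |y| > 0.
The first p characters of w are a's, so xy (and hence y) consists only of a's. Write y = a^k, 1 ≤ k ≤ p.
Consider xy^2z = a^{p+k} b^{p+1}. Since k ≥ 1, the a-count p+k is at least p+1, so i < j fails; thus xy^2z ∉ L.
Contradiction. Therefore L is not regular.

a^{p+k} b^{p+1}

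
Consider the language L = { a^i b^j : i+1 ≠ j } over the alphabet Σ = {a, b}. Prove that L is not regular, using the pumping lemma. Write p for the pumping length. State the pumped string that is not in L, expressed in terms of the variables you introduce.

a^{p+p!} b^{p+p!+1}

Suppose for contradiction that L is regular, and let p be the pumping length.
Choose w = a^p b^{p+p!+1}. Since p ≠ (p+p!+1)-1 = p+p!, w ∈ L; and |w| ≥ p.
By the pumping lemma, w = xyz with |xy| ≤ p and y is nonempty.
The first p characters of w are a's, so xy (and hence y) consists only of a's. Write y = a^k, 1 ≤ k ≤ p.
Since 1 ≤ k ≤ p, k divides p!; set t = 1 + p!/k. Then xy^t z has p + (p!/k)·k = p + p! copies of a. Now the a-count is p+p! and (b-count)-1 = (p+p!+1)-1 = p+p!, so i+1 ≠ j fails. So xy^t z = a^{p+p!} b^{p+p!+1} ∉ L.
Contradiction. Therefore L is not regular.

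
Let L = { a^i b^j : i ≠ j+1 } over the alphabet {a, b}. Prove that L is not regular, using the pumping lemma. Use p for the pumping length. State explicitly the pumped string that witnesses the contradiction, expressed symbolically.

Suppose for contradiction that L is regular, and let p be the pumping length.
Choose w = a^p b^{p+p!-1}. Since p ≠ (p+p!-1)+1 = p+p!, w ∈ L; and |w| ≥ p.
By the pumping lemma, w = xyz with |xy| ≤ p and y is nonempty.
The first p characters of w are a's, so xy (and hence y) consists only of a's. Write y = a^k, 1 ≤ k ≤ p.
Since 1 ≤ k ≤ p, k divides p!; set t = 1 + p!/k. Then xy^t z has p + (p!/k)·k = p + p! copies of a. Now the a-count is p+p! and (b-count)+1 = (p+p!-1)+1 = p+p!, so i ≠ j+1 fails. So xy^t z = a^{p+p!} b^{p+p!-1} ∉ L.
Contradiction. Therefore L is not regular.

a^{p+p!} b^{p+p!-1}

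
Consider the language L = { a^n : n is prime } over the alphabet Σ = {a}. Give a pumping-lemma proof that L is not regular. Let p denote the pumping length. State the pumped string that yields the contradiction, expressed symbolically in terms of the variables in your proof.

Assume L is regular. Let p be the pumping length given by the pumping lemma.
Let q be a prime with q ≥ p+2 (infinitely many primes exist), and take w = a^q ∈ L with |w| = q ≥ p.
The pumping lemma gives a decomposition w = xyz where |xy| ≤ p and y is nonempty.
Then y = a^k for some k with 1 ≤ k ≤ p.
Since 1 ≤ k ≤ p, |xz| = q-k. Pump with i = q+1: |xy^{q+1}z| = (q-k)+(q+1)k = q+qk = q(1+k), which is composite (both factors ≥ 2). So xy^{q+1}z = a^{q(1+k)} ∉ L.
Contradiction. Therefore L is not regular.

a^{q(1+k)}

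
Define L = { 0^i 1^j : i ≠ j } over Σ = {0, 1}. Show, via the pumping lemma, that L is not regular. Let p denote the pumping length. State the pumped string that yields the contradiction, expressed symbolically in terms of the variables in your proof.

0^{p+p!} 1^{p+p!}

Toward a contradiction, assume L is regular with pumping length p.
Choose w = 0^p 1^{p+p!}. Since p ≠ p+p!, w ∈ L; and |w| ≥ p.
Write w = xyz as guaranteed by the lemma, with |xy| ≤ p and |y| > 0.
Since the first p symbols of w are all 0's and |xy| ≤ p, y lies entirely in the leading 0-block: y = 0^k for some k with 1 ≤ k ≤ p.
Since 1 ≤ k ≤ p, k divides p!; set t = 1 + p!/k. Then xy^t z has p + (p!/k)·k = p + p! copies of 0. Now the 0-count equals the 1-count, so i ≠ j fails. So xy^t z = 0^{p+p!} 1^{p+p!} ∉ L.
Contradiction. Therefore L is not regular.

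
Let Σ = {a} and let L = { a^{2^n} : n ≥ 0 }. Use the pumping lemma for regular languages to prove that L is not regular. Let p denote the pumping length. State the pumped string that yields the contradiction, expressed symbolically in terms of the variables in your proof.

a^{2^p+k}

Suppose for contradiction that L is regular, and let p be the pumping length.
Take w = a^{2^p} ∈ L with |w| = 2^p ≥ p.
Write w = xyz as guaranteed by the lemma, with |xy| ≤ p and |y| ≥ 1.
Then y = a^k for some k with 1 ≤ k ≤ p.
Pump with i = 2: xy^2z = a^{2^p+k}. Since 1 ≤ k ≤ p < 2^p, we have 2^p < 2^p+k < 2^{p+1}, so 2^p+k is not a power of 2. So xy^2z ∉ L.
This is a contradiction; hence L is not regular.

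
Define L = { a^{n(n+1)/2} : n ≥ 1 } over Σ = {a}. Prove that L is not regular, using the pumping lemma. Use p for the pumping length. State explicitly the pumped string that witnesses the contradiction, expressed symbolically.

Toward a contradiction, assume L is regular with pumping length p.
Take w = a^{p(p+1)/2} ∈ L with |w| = p(p+1)/2 ≥ p.
Write w = xyz as guaranteed by the lemma, with |xy| ≤ p and |y| > 0.
Then y = a^k for some k with 1 ≤ k ≤ p.
Pump with i = 2: xy^2z = a^{p(p+1)/2+k}. Since 1 ≤ k ≤ p, p(p+1)/2 < p(p+1)/2+k ≤ p(p+1)/2+p < (p+1)(p+2)/2, so p(p+1)/2+k is strictly between consecutive triangular numbers. So xy^2z ∉ L.
This contradicts the pumping lemma, so L is not regular.

a^{p(p+1)/2+k}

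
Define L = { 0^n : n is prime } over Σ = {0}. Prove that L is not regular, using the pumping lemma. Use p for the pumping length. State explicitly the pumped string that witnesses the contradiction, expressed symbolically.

0^{q(1+k)}

Assume L is regular; let p be its pumping constant.
Let q be a prime with q ≥ p+2 (infinitely many primes exist), and take w = 0^q ∈ L with |w| = q ≥ p.
Write w = xyz as guaranteed by the lemma, with |xy| ≤ p and |y| ≥ 1.
Then y = 0^k for some k with 1 ≤ k ≤ p.
Since 1 ≤ k ≤ p, |xz| = q-k. Pump with i = q+1: |xy^{q+1}z| = (q-k)+(q+1)k = q+qk = q(1+k), which is composite (both factors ≥ 2). So xy^{q+1}z = 0^{q(1+k)} ∉ L.
This contradicts the pumping lemma, so L is not regular.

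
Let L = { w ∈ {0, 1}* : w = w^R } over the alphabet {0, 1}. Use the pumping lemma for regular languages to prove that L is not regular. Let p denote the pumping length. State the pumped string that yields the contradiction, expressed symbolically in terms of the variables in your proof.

0^{p+k} 1 0^p

Toward a contradiction, assume L is regular with pumping length p.
Take w = 0^p 1 0^p, a palindrome of length 2p+1 ≥ p.
The pumping lemma gives a decomposition w = xyz where |xy| ≤ p and |y| ≥ 1.
Because |xy| ≤ p and w begins with p copies of 0, we have y = 0^k with 1 ≤ k ≤ p.
Pump with i = 2: xy^2z = 0^{p+k} 1 0^p. Its reverse is 0^p 1 0^{p+k}, which differs from xy^2z since k ≥ 1. So xy^2z is not a palindrome and xy^2z ∉ L.
This contradicts the pumping lemma, so L is not regular.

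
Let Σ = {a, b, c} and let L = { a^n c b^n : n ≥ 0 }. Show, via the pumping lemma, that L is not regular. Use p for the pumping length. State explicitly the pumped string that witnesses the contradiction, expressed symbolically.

a^{p+k} c b^p

Assume L is regular. Let p be the pumping length given by the pumping lemma.
Take w = a^p c b^p ∈ L with |w| = 2p+1 ≥ p.
By the pumping lemma, w = xyz with |xy| ≤ p and |y| > 0.
Because |xy| ≤ p and w begins with p copies of a, we have y = a^k with 1 ≤ k ≤ p.
Pump with i = 2: xy^2z = a^{p+k} c b^p, which would require p+k = p. But k ≥ 1, so xy^2z ∉ L.
This is a contradiction; hence L is not regular.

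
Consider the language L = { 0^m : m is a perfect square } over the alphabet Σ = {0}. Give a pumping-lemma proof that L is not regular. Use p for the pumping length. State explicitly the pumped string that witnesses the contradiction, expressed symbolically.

Assume L is regular. Let p be the pumping length given by the pumping lemma.
Take w = 0^{p²} ∈ L with |w| = p² ≥ p.
Write w = xyz as guaranteed by the lemma, with |xy| ≤ p and |y| > 0.
Then y = 0^k for some k with 1 ≤ k ≤ p.
Pump with i = 2: xy^2z = 0^{p²+k}. Since 1 ≤ k ≤ p, p² < p²+k ≤ p²+p < (p+1)², so p²+k lies strictly between consecutive squares and is not a perfect square. So xy^2z ∉ L.
This contradicts the pumping lemma, so L is not regular.

0^{p²+k}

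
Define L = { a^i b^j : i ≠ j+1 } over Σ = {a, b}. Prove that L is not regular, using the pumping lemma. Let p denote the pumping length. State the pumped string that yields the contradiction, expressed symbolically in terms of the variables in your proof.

Suppose for contradiction that L is regular, and let p be the pumping length.
Choose w = a^p b^{p+p!-1}. Since p ≠ (p+p!-1)+1 = p+p!, w ∈ L; and |w| ≥ p.
Write w = xyz as guaranteed by the lemma, with |xy| ≤ p and y is nonempty.
The first p characters of w are a's, so xy (and hence y) consists only of a's. Write y = a^k, 1 ≤ k ≤ p.
Since 1 ≤ k ≤ p, k divides p!; set t = 1 + p!/k. Then xy^t z has p + (p!/k)·k = p + p! copies of a. Now the a-count is p+p! and (b-count)+1 = (p+p!-1)+1 = p+p!, so i ≠ j+1 fails. So xy^t z = a^{p+p!} b^{p+p!-1} ∉ L.
Contradiction. Therefore L is not regular.

a^{p+p!} b^{p+p!-1}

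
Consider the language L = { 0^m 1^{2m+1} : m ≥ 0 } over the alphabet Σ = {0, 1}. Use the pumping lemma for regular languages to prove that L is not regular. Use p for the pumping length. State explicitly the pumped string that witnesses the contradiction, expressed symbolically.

Suppose for contradiction that L is regular, and let p be the pumping length.
Take w = 0^p 1^{2p+1}. Then w ∈ L and |w| = 3p+1 ≥ p.
Write w = xyz as guaranteed by the lemma, with |xy| ≤ p and |y| ≥ 1.
Because |xy| ≤ p and w begins with p copies of 0, we have y = 0^k with 1 ≤ k ≤ p.
Pump with i = 2: xy^2z = 0^{p+k} 1^{2p+1}. For this to lie in L we would need 2p+1 = 2(p+k)+1, which forces k = 0. But k ≥ 1, so xy^2z ∉ L.
Contradiction. Therefore L is not regular.

0^{p+k} 1^{2p+1}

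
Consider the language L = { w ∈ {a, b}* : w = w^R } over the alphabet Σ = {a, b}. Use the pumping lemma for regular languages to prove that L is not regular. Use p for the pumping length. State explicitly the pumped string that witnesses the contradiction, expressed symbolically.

Assume L is regular; let p be its pumping constant.
Take w = a^p b a^p, a palindrome of length 2p+1 ≥ p.
The pumping lemma gives a decomposition w = xyz where |xy| ≤ p and y is nonempty.
Since the first p symbols of w are all a's and |xy| ≤ p, y lies entirely in the leading a-block: y = a^k for some k with 1 ≤ k ≤ p.
Pump with i = 2: xy^2z = a^{p+k} b a^p. Its reverse is a^p b a^{p+k}, which differs from xy^2z since k ≥ 1. So xy^2z is not a palindrome and xy^2z ∉ L.
This contradicts the pumping lemma, so L is not regular.

a^{p+k} b a^p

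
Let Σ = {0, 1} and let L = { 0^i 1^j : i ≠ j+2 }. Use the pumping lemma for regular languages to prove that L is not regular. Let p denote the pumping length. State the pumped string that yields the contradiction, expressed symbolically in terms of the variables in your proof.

Assume L is regular. Let p be the pumping length given by the pumping lemma.
Choose w = 0^p 1^{p+p!-2}. Since p ≠ (p+p!-2)+2 = p+p!, w ∈ L; and |w| ≥ p.
The pumping lemma gives a decomposition w = xyz where |xy| ≤ p and |y| > 0.
Since the first p symbols of w are all 0's and |xy| ≤ p, y lies entirely in the leading 0-block: y = 0^k for some k with 1 ≤ k ≤ p.
Since 1 ≤ k ≤ p, k divides p!; set t = 1 + p!/k. Then xy^t z has p + (p!/k)·k = p + p! copies of 0. Now the 0-count is p+p! and (1-count)+2 = (p+p!-2)+2 = p+p!, so i ≠ j+2 fails. So xy^t z = 0^{p+p!} 1^{p+p!-2} ∉ L.
This is a contradiction; hence L is not regular.

0^{p+p!} 1^{p+p!-2}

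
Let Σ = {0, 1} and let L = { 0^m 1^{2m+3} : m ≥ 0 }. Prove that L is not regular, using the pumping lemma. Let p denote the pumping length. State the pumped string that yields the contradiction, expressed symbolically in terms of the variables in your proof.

0^{p+k} 1^{2p+3}

Suppose for contradiction that L is regular, and let p be the pumping length.
Choose w = 0^p 1^{2p+3}, which is in L with |w| = 3p+3 ≥ p.
The pumping lemma gives a decomposition w = xyz where |xy| ≤ p and |y| ≥ 1.
The first p characters of w are 0's, so xy (and hence y) consists only of 0's. Write y = 0^k, 1 ≤ k ≤ p.
Pump with i = 2: xy^2z = 0^{p+k} 1^{2p+3}. For this to lie in L we would need 2p+3 = 2(p+k)+3, which forces k = 0. But k ≥ 1, so xy^2z ∉ L.
Contradiction. Therefore L is not regular.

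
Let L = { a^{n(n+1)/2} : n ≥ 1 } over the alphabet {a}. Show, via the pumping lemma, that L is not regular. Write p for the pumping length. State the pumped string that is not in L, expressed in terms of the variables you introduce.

a^{p(p+1)/2+k}

Assume L is regular; let p be its pumping constant.
Take w = a^{p(p+1)/2} ∈ L with |w| = p(p+1)/2 ≥ p.
The pumping lemma gives a decomposition w = xyz where |xy| ≤ p and y is nonempty.
Then y = a^k for some k with 1 ≤ k ≤ p.
Pump with i = 2: xy^2z = a^{p(p+1)/2+k}. Since 1 ≤ k ≤ p, p(p+1)/2 < p(p+1)/2+k ≤ p(p+1)/2+p < (p+1)(p+2)/2, so p(p+1)/2+k is strictly between consecutive triangular numbers. So xy^2z ∉ L.
Contradiction. Therefore L is not regular.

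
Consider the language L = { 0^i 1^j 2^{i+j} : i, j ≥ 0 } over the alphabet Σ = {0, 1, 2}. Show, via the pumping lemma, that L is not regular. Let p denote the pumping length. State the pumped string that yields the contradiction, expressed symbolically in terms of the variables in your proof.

0^{p+k} 1^p 2^{2p}

Suppose for contradiction that L is regular, and let p be the pumping length.
Take w = 0^p 1^p 2^{2p} ∈ L (with i=j=p, i+j=2p), |w| = 4p ≥ p.
Write w = xyz as guaranteed by the lemma, with |xy| ≤ p and |y| ≥ 1.
Since the first p symbols of w are all 0's and |xy| ≤ p, y lies entirely in the leading 0-block: y = 0^k for some k with 1 ≤ k ≤ p.
Consider xy^2z = 0^{p+k} 1^p 2^{2p}. Now the 0- and 1-counts sum to 2p+k, but the 2-count is 2p ≠ 2p+k. So xy^2z ∉ L.
Contradiction. Therefore L is not regular.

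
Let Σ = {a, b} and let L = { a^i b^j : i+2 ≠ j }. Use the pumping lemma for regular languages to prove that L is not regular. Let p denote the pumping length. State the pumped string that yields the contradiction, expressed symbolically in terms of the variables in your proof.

Assume L is regular. Let p be the pumping length given by the pumping lemma.
Choose w = a^p b^{p+p!+2}. Since p ≠ (p+p!+2)-2 = p+p!, w ∈ L; and |w| ≥ p.
By the pumping lemma, w = xyz with |xy| ≤ p and |y| > 0.
Because |xy| ≤ p and w begins with p copies of a, we have y = a^k with 1 ≤ k ≤ p.
Since 1 ≤ k ≤ p, k divides p!; set t = 1 + p!/k. Then xy^t z has p + (p!/k)·k = p + p! copies of a. Now the a-count is p+p! and (b-count)-2 = (p+p!+2)-2 = p+p!, so i+2 ≠ j fails. So xy^t z = a^{p+p!} b^{p+p!+2} ∉ L.
This is a contradiction; hence L is not regular.

a^{p+p!} b^{p+p!+2}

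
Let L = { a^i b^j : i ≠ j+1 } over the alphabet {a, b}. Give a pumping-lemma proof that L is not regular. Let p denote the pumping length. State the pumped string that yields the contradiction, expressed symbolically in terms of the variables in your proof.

Assume L is regular; let p be its pumping constant.
Choose w = a^p b^{p+p!-1}. Since p ≠ (p+p!-1)+1 = p+p!, w ∈ L; and |w| ≥ p.
Write w = xyz as guaranteed by the lemma, with |xy| ≤ p and y is nonempty.
Because |xy| ≤ p and w begins with p copies of a, we have y = a^k with 1 ≤ k ≤ p.
Since 1 ≤ k ≤ p, k divides p!; set t = 1 + p!/k. Then xy^t z has p + (p!/k)·k = p + p! copies of a. Now the a-count is p+p! and (b-count)+1 = (p+p!-1)+1 = p+p!, so i ≠ j+1 fails. So xy^t z = a^{p+p!} b^{p+p!-1} ∉ L.
This is a contradiction; hence L is not regular.

a^{p+p!} b^{p+p!-1}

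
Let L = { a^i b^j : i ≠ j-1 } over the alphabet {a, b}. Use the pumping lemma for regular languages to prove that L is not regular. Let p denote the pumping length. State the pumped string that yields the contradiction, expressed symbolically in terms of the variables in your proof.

Suppose for contradiction that L is regular, and let p be the pumping length.
Choose w = a^p b^{p+p!+1}. Since p ≠ (p+p!+1)-1 = p+p!, w ∈ L; and |w| ≥ p.
The pumping lemma gives a decomposition w = xyz where |xy| ≤ p and y is nonempty.
Because |xy| ≤ p and w begins with p copies of a, we have y = a^k with 1 ≤ k ≤ p.
Since 1 ≤ k ≤ p, k divides p!; set t = 1 + p!/k. Then xy^t z has p + (p!/k)·k = p + p! copies of a. Now the a-count is p+p! and (b-count)-1 = (p+p!+1)-1 = p+p!, so i ≠ j-1 fails. So xy^t z = a^{p+p!} b^{p+p!+1} ∉ L.
This is a contradiction; hence L is not regular.

a^{p+p!} b^{p+p!+1}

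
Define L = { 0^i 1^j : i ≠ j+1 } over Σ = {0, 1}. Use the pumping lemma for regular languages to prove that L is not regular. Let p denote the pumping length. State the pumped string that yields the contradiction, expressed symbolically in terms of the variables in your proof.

Assume L is regular; let p be its pumping constant.
Choose w = 0^p 1^{p+p!-1}. Since p ≠ (p+p!-1)+1 = p+p!, w ∈ L; and |w| ≥ p.
By the pumping lemma, w = xyz with |xy| ≤ p and |y| ≥ 1.
Because |xy| ≤ p and w begins with p copies of 0, we have y = 0^k with 1 ≤ k ≤ p.
Since 1 ≤ k ≤ p, k divides p!; set t = 1 + p!/k. Then xy^t z has p + (p!/k)·k = p + p! copies of 0. Now the 0-count is p+p! and (1-count)+1 = (p+p!-1)+1 = p+p!, so i ≠ j+1 fails. So xy^t z = 0^{p+p!} 1^{p+p!-1} ∉ L.
This is a contradiction; hence L is not regular.

0^{p+p!} 1^{p+p!-1}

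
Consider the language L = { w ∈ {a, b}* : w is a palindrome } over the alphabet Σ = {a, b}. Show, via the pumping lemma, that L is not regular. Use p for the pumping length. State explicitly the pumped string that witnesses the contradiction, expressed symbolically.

a^{p+k} b a^p

Toward a contradiction, assume L is regular with pumping length p.
Take w = a^p b a^p, a palindrome of length 2p+1 ≥ p.
Write w = xyz as guaranteed by the lemma, with |xy| ≤ p and y is nonempty.
The first p characters of w are a's, so xy (and hence y) consists only of a's. Write y = a^k, 1 ≤ k ≤ p.
Pump with i = 2: xy^2z = a^{p+k} b a^p. Its reverse is a^p b a^{p+k}, which differs from xy^2z since k ≥ 1. So xy^2z is not a palindrome and xy^2z ∉ L.
This is a contradiction; hence L is not regular.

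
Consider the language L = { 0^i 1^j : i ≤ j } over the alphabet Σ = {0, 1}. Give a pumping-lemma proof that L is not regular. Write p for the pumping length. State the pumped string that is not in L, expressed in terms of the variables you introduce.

Assume L is regular. Let p be the pumping length given by the pumping lemma.
Choose w = 0^p 1^p ∈ L, with |w| = 2p ≥ p.
Write w = xyz as guaranteed by the lemma, with |xy| ≤ p and |y| > 0.
Because |xy| ≤ p and w begins with p copies of 0, we have y = 0^k with 1 ≤ k ≤ p.
Consider xy^2z = 0^{p+k} 1^p. Since k ≥ 1, the 0-count p+k exceeds the 1-count p, so i ≤ j fails; thus xy^2z ∉ L.
This is a contradiction; hence L is not regular.

0^{p+k} 1^p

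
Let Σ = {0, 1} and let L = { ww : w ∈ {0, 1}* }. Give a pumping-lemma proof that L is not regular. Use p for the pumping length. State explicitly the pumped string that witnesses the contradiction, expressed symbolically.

Toward a contradiction, assume L is regular with pumping length p.
Take w = 0^p 1^p 0^p 1^p = uu where u = 0^p1^p; then w ∈ L and |w| = 4p ≥ p.
Write w = xyz as guaranteed by the lemma, with |xy| ≤ p and |y| > 0.
Since the first p symbols of w are all 0's and |xy| ≤ p, y lies entirely in the leading 0-block: y = 0^k for some k with 1 ≤ k ≤ p.
Pump with i = 2: xy^2z = 0^{p+k} 1^p 0^p 1^p, of length 4p+k. Suppose this equals vv. The string starts with 0 and ends with 1, so v does too; thus the boundary between the two copies of v is a 1→0 transition. There is exactly one such transition, at position 2p+k, so |v| = 2p+k and |vv| = 4p+2k ≠ 4p+k since k ≥ 1. So xy^2z ∉ L.
Contradiction. Therefore L is not regular.

0^{p+k} 1^p 0^p 1^p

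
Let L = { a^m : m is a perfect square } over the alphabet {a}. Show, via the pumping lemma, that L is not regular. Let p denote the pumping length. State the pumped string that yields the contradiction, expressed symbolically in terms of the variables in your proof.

Suppose for contradiction that L is regular, and let p be the pumping length.
Take w = a^{p²} ∈ L with |w| = p² ≥ p.
The pumping lemma gives a decomposition w = xyz where |xy| ≤ p and |y| ≥ 1.
Then y = a^k for some k with 1 ≤ k ≤ p.
Pump with i = 2: xy^2z = a^{p²+k}. Since 1 ≤ k ≤ p, p² < p²+k ≤ p²+p < (p+1)², so p²+k lies strictly between consecutive squares and is not a perfect square. So xy^2z ∉ L.
This contradicts the pumping lemma, so L is not regular.

a^{p²+k}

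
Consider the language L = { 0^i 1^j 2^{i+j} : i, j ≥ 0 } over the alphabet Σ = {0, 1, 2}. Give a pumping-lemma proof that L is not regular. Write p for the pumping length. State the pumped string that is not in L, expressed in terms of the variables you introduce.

0^{p+k} 1^p 2^{2p}

Toward a contradiction, assume L is regular with pumping length p.
Take w = 0^p 1^p 2^{2p} ∈ L (with i=j=p, i+j=2p), |w| = 4p ≥ p.
Write w = xyz as guaranteed by the lemma, with |xy| ≤ p and |y| > 0.
Since the first p symbols of w are all 0's and |xy| ≤ p, y lies entirely in the leading 0-block: y = 0^k for some k with 1 ≤ k ≤ p.
Consider xy^2z = 0^{p+k} 1^p 2^{2p}. Now the 0- and 1-counts sum to 2p+k, but the 2-count is 2p ≠ 2p+k. So xy^2z ∉ L.
This contradicts the pumping lemma, so L is not regular.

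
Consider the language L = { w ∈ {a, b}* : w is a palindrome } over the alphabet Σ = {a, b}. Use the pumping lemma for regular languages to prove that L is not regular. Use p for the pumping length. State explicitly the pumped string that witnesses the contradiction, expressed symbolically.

Toward a contradiction, assume L is regular with pumping length p.
Take w = a^p b a^p, a palindrome of length 2p+1 ≥ p.
The pumping lemma gives a decomposition w = xyz where |xy| ≤ p and |y| > 0.
The first p characters of w are a's, so xy (and hence y) consists only of a's. Write y = a^k, 1 ≤ k ≤ p.
Pump with i = 2: xy^2z = a^{p+k} b a^p. Its reverse is a^p b a^{p+k}, which differs from xy^2z since k ≥ 1. So xy^2z is not a palindrome and xy^2z ∉ L.
This is a contradiction; hence L is not regular.

a^{p+k} b a^p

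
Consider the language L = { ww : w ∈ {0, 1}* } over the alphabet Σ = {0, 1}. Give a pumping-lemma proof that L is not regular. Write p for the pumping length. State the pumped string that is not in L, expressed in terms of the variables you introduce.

Suppose for contradiction that L is regular, and let p be the pumping length.
Take w = 0^p 1^p 0^p 1^p = uu where u = 0^p1^p; then w ∈ L and |w| = 4p ≥ p.
Write w = xyz as guaranteed by the lemma, with |xy| ≤ p and |y| > 0.
Because |xy| ≤ p and w begins with p copies of 0, we have y = 0^k with 1 ≤ k ≤ p.
Pump with i = 2: xy^2z = 0^{p+k} 1^p 0^p 1^p, of length 4p+k. Suppose this equals vv. The string starts with 0 and ends with 1, so v does too; thus the boundary between the two copies of v is a 1→0 transition. There is exactly one such transition, at position 2p+k, so |v| = 2p+k and |vv| = 4p+2k ≠ 4p+k since k ≥ 1. So xy^2z ∉ L.
This is a contradiction; hence L is not regular.

0^{p+k} 1^p 0^p 1^p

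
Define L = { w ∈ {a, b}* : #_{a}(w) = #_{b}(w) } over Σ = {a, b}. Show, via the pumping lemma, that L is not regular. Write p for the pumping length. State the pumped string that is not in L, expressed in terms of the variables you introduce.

Toward a contradiction, assume L is regular with pumping length p.
Choose w = a^p b^p ∈ L with |w| = 2p ≥ p.
Write w = xyz as guaranteed by the lemma, with |xy| ≤ p and y is nonempty.
Because |xy| ≤ p and w begins with p copies of a, we have y = a^k with 1 ≤ k ≤ p.
Pump with i = 2: xy^2z = a^{p+k} b^p has p+k occurrences of a but only p of b. Since k ≥ 1 the counts differ, so xy^2z ∉ L.
This is a contradiction; hence L is not regular.

a^{p+k} b^p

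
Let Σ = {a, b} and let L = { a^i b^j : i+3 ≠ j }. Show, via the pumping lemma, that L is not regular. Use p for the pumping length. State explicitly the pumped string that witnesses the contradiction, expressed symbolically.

a^{p+p!} b^{p+p!+3}

Toward a contradiction, assume L is regular with pumping length p.
Choose w = a^p b^{p+p!+3}. Since p ≠ (p+p!+3)-3 = p+p!, w ∈ L; and |w| ≥ p.
The pumping lemma gives a decomposition w = xyz where |xy| ≤ p and y is nonempty.
The first p characters of w are a's, so xy (and hence y) consists only of a's. Write y = a^k, 1 ≤ k ≤ p.
Since 1 ≤ k ≤ p, k divides p!; set t = 1 + p!/k. Then xy^t z has p + (p!/k)·k = p + p! copies of a. Now the a-count is p+p! and (b-count)-3 = (p+p!+3)-3 = p+p!, so i+3 ≠ j fails. So xy^t z = a^{p+p!} b^{p+p!+3} ∉ L.
This contradicts the pumping lemma, so L is not regular.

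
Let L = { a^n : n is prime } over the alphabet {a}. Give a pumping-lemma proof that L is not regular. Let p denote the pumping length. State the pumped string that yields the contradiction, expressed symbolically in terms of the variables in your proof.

a^{q(1+k)}

Toward a contradiction, assume L is regular with pumping length p.
Let q be a prime with q ≥ p+2 (infinitely many primes exist), and take w = a^q ∈ L with |w| = q ≥ p.
Write w = xyz as guaranteed by the lemma, with |xy| ≤ p and y is nonempty.
Then y = a^k for some k with 1 ≤ k ≤ p.
Since 1 ≤ k ≤ p, |xz| = q-k. Pump with i = q+1: |xy^{q+1}z| = (q-k)+(q+1)k = q+qk = q(1+k), which is composite (both factors ≥ 2). So xy^{q+1}z = a^{q(1+k)} ∉ L.
Contradiction. Therefore L is not regular.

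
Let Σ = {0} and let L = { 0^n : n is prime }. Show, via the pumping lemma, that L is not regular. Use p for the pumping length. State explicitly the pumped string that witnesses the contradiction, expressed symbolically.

0^{q(1+k)}

Suppose for contradiction that L is regular, and let p be the pumping length.
Let q be a prime with q ≥ p+2 (infinitely many primes exist), and take w = 0^q ∈ L with |w| = q ≥ p.
The pumping lemma gives a decomposition w = xyz where |xy| ≤ p and |y| ≥ 1.
Then y = 0^k for some k with 1 ≤ k ≤ p.
Since 1 ≤ k ≤ p, |xz| = q-k. Pump with i = q+1: |xy^{q+1}z| = (q-k)+(q+1)k = q+qk = q(1+k), which is composite (both factors ≥ 2). So xy^{q+1}z = 0^{q(1+k)} ∉ L.
This contradicts the pumping lemma, so L is not regular.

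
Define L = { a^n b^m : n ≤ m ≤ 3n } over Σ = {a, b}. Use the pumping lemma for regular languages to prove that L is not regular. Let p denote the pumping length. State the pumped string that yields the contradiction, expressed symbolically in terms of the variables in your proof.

Assume L is regular; let p be its pumping constant.
Take w = a^p b^p ∈ L (since p ≤ p ≤ 3p), with |w| = 2p ≥ p.
By the pumping lemma, w = xyz with |xy| ≤ p and y is nonempty.
The first p characters of w are a's, so xy (and hence y) consists only of a's. Write y = a^k, 1 ≤ k ≤ p.
Pump with i = 2: xy^2z = a^{p+k} b^p. Now n = p+k > p = m, so the condition n ≤ m fails. Thus xy^2z ∉ L.
Contradiction. Therefore L is not regular.

a^{p+k} b^p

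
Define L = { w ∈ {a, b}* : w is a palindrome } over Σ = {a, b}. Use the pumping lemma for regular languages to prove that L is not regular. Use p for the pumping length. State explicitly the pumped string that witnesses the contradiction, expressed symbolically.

a^{p+k} b a^p

Assume L is regular; let p be its pumping constant.
Take w = a^p b a^p, a palindrome of length 2p+1 ≥ p.
Write w = xyz as guaranteed by the lemma, with |xy| ≤ p and y is nonempty.
Since the first p symbols of w are all a's and |xy| ≤ p, y lies entirely in the leading a-block: y = a^k for some k with 1 ≤ k ≤ p.
Pump with i = 2: xy^2z = a^{p+k} b a^p. Its reverse is a^p b a^{p+k}, which differs from xy^2z since k ≥ 1. So xy^2z is not a palindrome and xy^2z ∉ L.
This is a contradiction; hence L is not regular.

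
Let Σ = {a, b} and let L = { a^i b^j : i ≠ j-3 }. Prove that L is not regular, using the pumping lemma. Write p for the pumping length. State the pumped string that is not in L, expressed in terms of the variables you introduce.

a^{p+p!} b^{p+p!+3}

Toward a contradiction, assume L is regular with pumping length p.
Choose w = a^p b^{p+p!+3}. Since p ≠ (p+p!+3)-3 = p+p!, w ∈ L; and |w| ≥ p.
Write w = xyz as guaranteed by the lemma, with |xy| ≤ p and |y| > 0.
The first p characters of w are a's, so xy (and hence y) consists only of a's. Write y = a^k, 1 ≤ k ≤ p.
Since 1 ≤ k ≤ p, k divides p!; set t = 1 + p!/k. Then xy^t z has p + (p!/k)·k = p + p! copies of a. Now the a-count is p+p! and (b-count)-3 = (p+p!+3)-3 = p+p!, so i ≠ j-3 fails. So xy^t z = a^{p+p!} b^{p+p!+3} ∉ L.
This is a contradiction; hence L is not regular.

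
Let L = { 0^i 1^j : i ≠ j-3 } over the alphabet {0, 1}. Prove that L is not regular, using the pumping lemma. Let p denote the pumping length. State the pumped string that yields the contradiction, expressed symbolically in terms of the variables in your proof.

Assume L is regular. Let p be the pumping length given by the pumping lemma.
Choose w = 0^p 1^{p+p!+3}. Since p ≠ (p+p!+3)-3 = p+p!, w ∈ L; and |w| ≥ p.
Write w = xyz as guaranteed by the lemma, with |xy| ≤ p and |y| > 0.
Because |xy| ≤ p and w begins with p copies of 0, we have y = 0^k with 1 ≤ k ≤ p.
Since 1 ≤ k ≤ p, k divides p!; set t = 1 + p!/k. Then xy^t z has p + (p!/k)·k = p + p! copies of 0. Now the 0-count is p+p! and (1-count)-3 = (p+p!+3)-3 = p+p!, so i ≠ j-3 fails. So xy^t z = 0^{p+p!} 1^{p+p!+3} ∉ L.
This is a contradiction; hence L is not regular.

0^{p+p!} 1^{p+p!+3}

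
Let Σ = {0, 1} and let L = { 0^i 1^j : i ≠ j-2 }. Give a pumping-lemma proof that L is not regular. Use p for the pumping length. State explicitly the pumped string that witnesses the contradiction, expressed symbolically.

0^{p+p!} 1^{p+p!+2}

Assume L is regular; let p be its pumping constant.
Choose w = 0^p 1^{p+p!+2}. Since p ≠ (p+p!+2)-2 = p+p!, w ∈ L; and |w| ≥ p.
By the pumping lemma, w = xyz with |xy| ≤ p and y is nonempty.
Because |xy| ≤ p and w begins with p copies of 0, we have y = 0^k with 1 ≤ k ≤ p.
Since 1 ≤ k ≤ p, k divides p!; set t = 1 + p!/k. Then xy^t z has p + (p!/k)·k = p + p! copies of 0. Now the 0-count is p+p! and (1-count)-2 = (p+p!+2)-2 = p+p!, so i ≠ j-2 fails. So xy^t z = 0^{p+p!} 1^{p+p!+2} ∉ L.
Contradiction. Therefore L is not regular.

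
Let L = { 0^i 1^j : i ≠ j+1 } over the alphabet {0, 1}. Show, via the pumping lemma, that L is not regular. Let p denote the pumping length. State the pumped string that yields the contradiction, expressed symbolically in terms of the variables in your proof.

0^{p+p!} 1^{p+p!-1}

Suppose for contradiction that L is regular, and let p be the pumping length.
Choose w = 0^p 1^{p+p!-1}. Since p ≠ (p+p!-1)+1 = p+p!, w ∈ L; and |w| ≥ p.
Write w = xyz as guaranteed by the lemma, with |xy| ≤ p and |y| > 0.
Because |xy| ≤ p and w begins with p copies of 0, we have y = 0^k with 1 ≤ k ≤ p.
Since 1 ≤ k ≤ p, k divides p!; set t = 1 + p!/k. Then xy^t z has p + (p!/k)·k = p + p! copies of 0. Now the 0-count is p+p! and (1-count)+1 = (p+p!-1)+1 = p+p!, so i ≠ j+1 fails. So xy^t z = 0^{p+p!} 1^{p+p!-1} ∉ L.
Contradiction. Therefore L is not regular.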